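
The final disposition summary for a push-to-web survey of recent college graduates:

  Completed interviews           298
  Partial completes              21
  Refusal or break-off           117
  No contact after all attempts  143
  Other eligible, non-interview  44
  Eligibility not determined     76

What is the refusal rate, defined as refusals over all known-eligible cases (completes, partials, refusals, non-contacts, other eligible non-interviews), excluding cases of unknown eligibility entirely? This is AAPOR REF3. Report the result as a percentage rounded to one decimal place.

Top → 117
Denom → 298 + 21 + 117 + 143 + 44 = 623
REF3 = 117 / 623 = 0.1878

18.8%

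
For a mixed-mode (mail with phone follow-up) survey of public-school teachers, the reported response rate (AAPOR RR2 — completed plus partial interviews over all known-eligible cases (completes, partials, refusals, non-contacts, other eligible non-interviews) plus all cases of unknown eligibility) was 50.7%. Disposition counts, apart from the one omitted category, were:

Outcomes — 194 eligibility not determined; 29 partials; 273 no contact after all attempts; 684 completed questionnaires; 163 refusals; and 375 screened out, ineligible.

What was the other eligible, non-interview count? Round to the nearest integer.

Num = 684 + 29 = 713
RR2 = 713 / D = 0.507
D = 713 / 0.507 = 1406.3
Rest of base = 1343
other eligible, non-interview = 1406.3 − 1343 ≈ 63

63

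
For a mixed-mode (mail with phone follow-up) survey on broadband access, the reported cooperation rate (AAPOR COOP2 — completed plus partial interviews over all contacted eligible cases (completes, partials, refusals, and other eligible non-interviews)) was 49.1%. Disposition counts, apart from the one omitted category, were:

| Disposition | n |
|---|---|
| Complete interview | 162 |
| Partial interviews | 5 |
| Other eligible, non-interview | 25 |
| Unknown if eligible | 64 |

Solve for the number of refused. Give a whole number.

148

Top → 162 + 5 = 167
COOP2 = 167 / D = 0.491
D = 167 / 0.491 = 340.1
Rest of base = 192
refused = 340.1 − 192 ≈ 148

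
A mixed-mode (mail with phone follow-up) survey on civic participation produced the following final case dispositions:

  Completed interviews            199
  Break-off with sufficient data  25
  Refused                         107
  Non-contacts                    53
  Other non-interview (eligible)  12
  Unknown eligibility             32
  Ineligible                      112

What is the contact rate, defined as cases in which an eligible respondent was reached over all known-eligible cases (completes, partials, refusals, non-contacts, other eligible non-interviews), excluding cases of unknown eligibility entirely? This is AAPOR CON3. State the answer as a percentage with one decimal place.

86.6%

Top → 199 + 25 + 107 + 12 = 343
Denominator → 199 + 25 + 107 + 53 + 12 = 396
CON3 = 343 / 396 = 0.8662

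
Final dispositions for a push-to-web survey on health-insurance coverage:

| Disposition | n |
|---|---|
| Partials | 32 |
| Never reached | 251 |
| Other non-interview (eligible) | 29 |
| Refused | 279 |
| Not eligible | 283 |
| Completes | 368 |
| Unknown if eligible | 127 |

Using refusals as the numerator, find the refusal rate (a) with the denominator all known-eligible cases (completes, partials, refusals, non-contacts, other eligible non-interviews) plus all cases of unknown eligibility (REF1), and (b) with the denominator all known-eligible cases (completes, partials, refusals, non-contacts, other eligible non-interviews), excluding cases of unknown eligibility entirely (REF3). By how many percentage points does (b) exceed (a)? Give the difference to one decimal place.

Num: 279
Denom: 368 + 32 + 279 + 251 + 29 + 127 = 1086
REF1 = 279 / 1086 = 0.2569
Denom: 368 + 32 + 279 + 251 + 29 = 959
REF3 = 279 / 959 = 0.2909
Difference = 29.09 − 25.69 = 3.40 percentage points

3.4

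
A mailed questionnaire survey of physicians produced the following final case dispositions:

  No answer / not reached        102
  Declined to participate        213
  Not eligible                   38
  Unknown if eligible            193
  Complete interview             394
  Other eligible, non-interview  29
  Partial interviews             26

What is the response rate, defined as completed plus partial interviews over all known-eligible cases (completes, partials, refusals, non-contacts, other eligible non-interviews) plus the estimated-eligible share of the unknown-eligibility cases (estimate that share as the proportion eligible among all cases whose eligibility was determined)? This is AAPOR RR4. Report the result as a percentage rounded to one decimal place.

Num: 394 + 26 = 420
Known eligible: 394 + 26 + 213 + 102 + 29 = 764
e = 764 / (764 + 38) = 764 / 802 = 0.9526
e × U: 0.9526 × 193 = 183.85
Denom: 764 + 183.85 = 947.85
RR4 = 420 / 947.85 = 0.4431

44.3%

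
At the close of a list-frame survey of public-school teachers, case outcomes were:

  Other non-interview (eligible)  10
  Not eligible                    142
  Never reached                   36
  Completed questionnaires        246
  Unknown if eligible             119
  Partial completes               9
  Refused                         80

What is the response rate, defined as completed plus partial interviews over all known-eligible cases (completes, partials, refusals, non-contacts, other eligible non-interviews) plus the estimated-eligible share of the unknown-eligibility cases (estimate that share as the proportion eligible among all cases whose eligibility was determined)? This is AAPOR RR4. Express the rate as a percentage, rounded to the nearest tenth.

Top: 246 + 9 = 255
Eligible (known): 246 + 9 + 80 + 36 + 10 = 381
e = 381 / (381 + 142) = 381 / 523 = 0.7285
Eligible share of unknowns: 0.7285 × 119 = 86.69
Base: 381 + 86.69 = 467.69
RR4 = 255 / 467.69 = 0.5452

54.5%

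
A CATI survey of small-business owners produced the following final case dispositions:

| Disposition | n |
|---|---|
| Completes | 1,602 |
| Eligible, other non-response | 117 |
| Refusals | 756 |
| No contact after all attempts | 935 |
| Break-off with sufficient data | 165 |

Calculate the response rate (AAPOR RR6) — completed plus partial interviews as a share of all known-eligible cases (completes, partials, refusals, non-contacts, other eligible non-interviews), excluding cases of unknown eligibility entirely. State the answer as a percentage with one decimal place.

Numerator = 1602 + 165 = 1767
Base = 1602 + 165 + 756 + 935 + 117 = 3575
RR6 = 1767 / 3575 = 0.4943

49.4%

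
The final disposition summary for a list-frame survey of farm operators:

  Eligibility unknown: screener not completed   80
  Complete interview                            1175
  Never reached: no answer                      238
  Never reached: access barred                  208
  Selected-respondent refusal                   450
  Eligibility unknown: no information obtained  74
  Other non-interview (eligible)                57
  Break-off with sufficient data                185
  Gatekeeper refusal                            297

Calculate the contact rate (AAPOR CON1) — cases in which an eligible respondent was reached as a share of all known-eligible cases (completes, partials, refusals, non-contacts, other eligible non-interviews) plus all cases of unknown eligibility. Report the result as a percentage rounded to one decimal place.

78.3%

Refusals = 297 + 450 = 747
No answer / not reached = 238 + 208 = 446
Eligibility not determined = 80 + 74 = 154
Num = 1175 + 185 + 747 + 57 = 2164
Base = 1175 + 185 + 747 + 446 + 57 + 154 = 2764
CON1 = 2164 / 2764 = 0.7829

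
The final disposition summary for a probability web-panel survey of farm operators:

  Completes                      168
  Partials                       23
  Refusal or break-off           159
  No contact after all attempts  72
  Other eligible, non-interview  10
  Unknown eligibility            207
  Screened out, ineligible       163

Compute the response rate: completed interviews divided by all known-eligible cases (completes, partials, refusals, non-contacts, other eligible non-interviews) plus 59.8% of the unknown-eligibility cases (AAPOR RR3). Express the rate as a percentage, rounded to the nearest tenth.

30.2%

Numerator: 168
Determined eligible: 168 + 23 + 159 + 72 + 10 = 432
e × U: 0.5980 × 207 = 123.79
Denominator: 432 + 123.79 = 555.79
RR3 = 168 / 555.79 = 0.3023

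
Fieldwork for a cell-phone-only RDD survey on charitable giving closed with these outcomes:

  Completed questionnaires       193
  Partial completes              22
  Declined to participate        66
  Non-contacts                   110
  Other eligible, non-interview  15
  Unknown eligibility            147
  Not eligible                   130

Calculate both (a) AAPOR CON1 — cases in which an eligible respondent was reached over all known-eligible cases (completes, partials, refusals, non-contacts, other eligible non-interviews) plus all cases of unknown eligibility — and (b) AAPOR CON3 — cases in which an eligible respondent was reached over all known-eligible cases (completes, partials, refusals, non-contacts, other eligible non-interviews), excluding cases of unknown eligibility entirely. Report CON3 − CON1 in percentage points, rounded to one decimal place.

Top = 193 + 22 + 66 + 15 = 296
Denom = 193 + 22 + 66 + 110 + 15 + 147 = 553
CON1 = 296 / 553 = 0.5353
Denom = 193 + 22 + 66 + 110 + 15 = 406
CON3 = 296 / 406 = 0.7291
Difference = 72.91 − 53.53 = 19.38 percentage points

19.4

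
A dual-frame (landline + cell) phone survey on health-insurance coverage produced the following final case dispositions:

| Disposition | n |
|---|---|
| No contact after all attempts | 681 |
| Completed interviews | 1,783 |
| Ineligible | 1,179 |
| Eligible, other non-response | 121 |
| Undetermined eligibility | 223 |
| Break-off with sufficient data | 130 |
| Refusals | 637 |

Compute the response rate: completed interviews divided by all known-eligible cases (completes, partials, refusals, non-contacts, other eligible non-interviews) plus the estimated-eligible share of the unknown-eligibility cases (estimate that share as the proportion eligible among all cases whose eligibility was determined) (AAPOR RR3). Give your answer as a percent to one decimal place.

50.7%

Numerator → 1783
Determined eligible → 1783 + 130 + 637 + 681 + 121 = 3352
e = 3352 / (3352 + 1179) = 3352 / 4531 = 0.7398
Estimated eligible among unknowns → 0.7398 × 223 = 164.98
Denom → 3352 + 164.98 = 3516.98
RR3 = 1783 / 3516.98 = 0.5070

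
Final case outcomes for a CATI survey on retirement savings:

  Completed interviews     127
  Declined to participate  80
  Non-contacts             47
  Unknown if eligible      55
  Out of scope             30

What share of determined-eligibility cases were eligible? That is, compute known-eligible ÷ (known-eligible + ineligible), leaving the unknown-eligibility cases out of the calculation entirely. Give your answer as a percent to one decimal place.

Determined eligible = 127 + 80 + 47 = 254
e = 254 / (254 + 30) = 254 / 284 = 0.8944

89.4%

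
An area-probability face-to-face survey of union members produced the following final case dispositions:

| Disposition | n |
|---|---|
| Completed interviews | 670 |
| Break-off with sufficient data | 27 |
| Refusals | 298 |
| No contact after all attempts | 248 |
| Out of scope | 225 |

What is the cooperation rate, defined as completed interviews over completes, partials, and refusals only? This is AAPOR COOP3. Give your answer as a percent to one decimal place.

67.3%

Numerator: 670
Base: 670 + 27 + 298 = 995
COOP3 = 670 / 995 = 0.6734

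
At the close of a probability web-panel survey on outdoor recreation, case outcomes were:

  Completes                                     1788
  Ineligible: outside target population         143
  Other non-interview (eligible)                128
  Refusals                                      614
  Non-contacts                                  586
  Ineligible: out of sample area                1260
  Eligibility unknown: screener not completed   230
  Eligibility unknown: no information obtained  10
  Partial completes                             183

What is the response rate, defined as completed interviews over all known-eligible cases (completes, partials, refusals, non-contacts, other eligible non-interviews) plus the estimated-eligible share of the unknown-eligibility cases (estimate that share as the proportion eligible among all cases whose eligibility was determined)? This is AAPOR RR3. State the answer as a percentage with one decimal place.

51.6%

Unknown eligibility = 230 + 10 = 240
Screened out, ineligible = 143 + 1260 = 1403
Numerator: 1788
Determined eligible: 1788 + 183 + 614 + 586 + 128 = 3299
e = 3299 / (3299 + 1403) = 3299 / 4702 = 0.7016
Eligible share of unknowns: 0.7016 × 240 = 168.38
Denominator: 3299 + 168.38 = 3467.38
RR3 = 1788 / 3467.38 = 0.5157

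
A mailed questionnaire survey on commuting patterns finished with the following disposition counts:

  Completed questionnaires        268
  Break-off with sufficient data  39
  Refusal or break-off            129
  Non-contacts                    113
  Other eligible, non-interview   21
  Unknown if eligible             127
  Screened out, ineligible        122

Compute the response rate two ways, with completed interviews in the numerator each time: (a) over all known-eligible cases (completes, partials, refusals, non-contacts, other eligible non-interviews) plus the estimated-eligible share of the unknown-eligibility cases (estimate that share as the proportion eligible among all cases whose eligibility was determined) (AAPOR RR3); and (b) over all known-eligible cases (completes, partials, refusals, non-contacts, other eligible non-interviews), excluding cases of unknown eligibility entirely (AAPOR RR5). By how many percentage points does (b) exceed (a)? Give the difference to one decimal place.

7.3

Top = 268
Eligible (known) = 268 + 39 + 129 + 113 + 21 = 570
e = 570 / (570 + 122) = 570 / 692 = 0.8237
Eligible share of unknowns = 0.8237 × 127 = 104.61
Base = 570 + 104.61 = 674.61
RR3 = 268 / 674.61 = 0.3973
Base = 268 + 39 + 129 + 113 + 21 = 570
RR5 = 268 / 570 = 0.4702
Difference = 47.02 − 39.73 = 7.29 percentage points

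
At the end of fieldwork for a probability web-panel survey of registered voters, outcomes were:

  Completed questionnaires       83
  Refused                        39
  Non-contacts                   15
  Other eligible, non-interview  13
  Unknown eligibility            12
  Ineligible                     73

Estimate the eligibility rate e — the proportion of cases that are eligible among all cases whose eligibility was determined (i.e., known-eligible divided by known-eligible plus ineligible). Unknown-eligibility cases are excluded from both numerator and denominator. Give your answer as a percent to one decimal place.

Determined eligible = 83 + 39 + 15 + 13 = 150
e = 150 / (150 + 73) = 150 / 223 = 0.6726

67.3%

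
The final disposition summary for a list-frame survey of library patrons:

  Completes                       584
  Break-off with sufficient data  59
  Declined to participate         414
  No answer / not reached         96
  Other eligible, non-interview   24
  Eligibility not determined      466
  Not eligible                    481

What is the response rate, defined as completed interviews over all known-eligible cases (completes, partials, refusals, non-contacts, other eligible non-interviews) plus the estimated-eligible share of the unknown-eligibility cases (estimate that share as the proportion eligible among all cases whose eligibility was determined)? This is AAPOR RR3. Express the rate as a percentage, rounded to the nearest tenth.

38.7%

Num = 584
Eligible (known) = 584 + 59 + 414 + 96 + 24 = 1177
e = 1177 / (1177 + 481) = 1177 / 1658 = 0.7099
Eligible share of unknowns = 0.7099 × 466 = 330.81
Base = 1177 + 330.81 = 1507.81
RR3 = 584 / 1507.81 = 0.3873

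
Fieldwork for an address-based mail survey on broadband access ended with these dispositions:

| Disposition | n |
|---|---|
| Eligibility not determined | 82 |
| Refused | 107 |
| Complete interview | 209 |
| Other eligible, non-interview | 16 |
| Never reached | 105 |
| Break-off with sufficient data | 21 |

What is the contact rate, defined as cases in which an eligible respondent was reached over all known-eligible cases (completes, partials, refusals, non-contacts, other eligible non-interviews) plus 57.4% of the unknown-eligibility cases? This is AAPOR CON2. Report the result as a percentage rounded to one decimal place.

69.9%

Top → 209 + 21 + 107 + 16 = 353
Determined eligible → 209 + 21 + 107 + 105 + 16 = 458
Eligible share of unknowns → 0.5740 × 82 = 47.07
Denominator → 458 + 47.07 = 505.07
CON2 = 353 / 505.07 = 0.6989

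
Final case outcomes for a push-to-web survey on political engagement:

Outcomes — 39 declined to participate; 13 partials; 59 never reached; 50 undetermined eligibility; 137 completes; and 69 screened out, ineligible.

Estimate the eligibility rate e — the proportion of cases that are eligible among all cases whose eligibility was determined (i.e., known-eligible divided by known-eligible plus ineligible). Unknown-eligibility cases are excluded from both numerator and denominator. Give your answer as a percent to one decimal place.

Known eligible → 137 + 13 + 39 + 59 = 248
e = 248 / (248 + 69) = 248 / 317 = 0.7823

78.2%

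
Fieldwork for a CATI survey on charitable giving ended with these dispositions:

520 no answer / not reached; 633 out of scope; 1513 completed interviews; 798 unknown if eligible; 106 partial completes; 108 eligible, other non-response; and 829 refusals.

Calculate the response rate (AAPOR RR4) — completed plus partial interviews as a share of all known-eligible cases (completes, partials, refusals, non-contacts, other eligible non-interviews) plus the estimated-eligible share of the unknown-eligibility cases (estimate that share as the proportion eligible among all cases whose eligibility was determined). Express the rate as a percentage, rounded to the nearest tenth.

43.3%

Numerator: 1513 + 106 = 1619
Determined eligible: 1513 + 106 + 829 + 520 + 108 = 3076
e = 3076 / (3076 + 633) = 3076 / 3709 = 0.8293
Estimated eligible among unknowns: 0.8293 × 798 = 661.78
Base: 3076 + 661.78 = 3737.78
RR4 = 1619 / 3737.78 = 0.4331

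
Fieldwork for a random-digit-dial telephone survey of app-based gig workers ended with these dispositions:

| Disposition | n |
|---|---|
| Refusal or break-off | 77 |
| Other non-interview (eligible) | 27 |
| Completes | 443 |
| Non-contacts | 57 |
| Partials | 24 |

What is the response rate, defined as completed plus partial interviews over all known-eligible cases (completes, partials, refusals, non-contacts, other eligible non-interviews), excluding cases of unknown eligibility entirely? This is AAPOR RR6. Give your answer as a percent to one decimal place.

Numerator = 443 + 24 = 467
Denominator = 443 + 24 + 77 + 57 + 27 = 628
RR6 = 467 / 628 = 0.7436

74.4%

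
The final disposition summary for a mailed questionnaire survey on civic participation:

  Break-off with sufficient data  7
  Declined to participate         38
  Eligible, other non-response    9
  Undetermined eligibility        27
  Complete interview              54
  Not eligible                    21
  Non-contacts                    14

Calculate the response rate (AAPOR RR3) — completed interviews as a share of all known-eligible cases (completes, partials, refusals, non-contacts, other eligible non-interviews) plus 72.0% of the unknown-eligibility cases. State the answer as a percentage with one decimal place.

Numerator = 54
Known eligible = 54 + 7 + 38 + 14 + 9 = 122
e × U = 0.7200 × 27 = 19.44
Denom = 122 + 19.44 = 141.44
RR3 = 54 / 141.44 = 0.3818

38.2%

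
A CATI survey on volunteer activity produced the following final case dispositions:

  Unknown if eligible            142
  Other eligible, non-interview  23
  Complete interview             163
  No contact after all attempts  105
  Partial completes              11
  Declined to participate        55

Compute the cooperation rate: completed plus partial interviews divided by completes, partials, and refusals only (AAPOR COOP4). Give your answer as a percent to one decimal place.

76.0%

Num → 163 + 11 = 174
Denominator → 163 + 11 + 55 = 229
COOP4 = 174 / 229 = 0.7598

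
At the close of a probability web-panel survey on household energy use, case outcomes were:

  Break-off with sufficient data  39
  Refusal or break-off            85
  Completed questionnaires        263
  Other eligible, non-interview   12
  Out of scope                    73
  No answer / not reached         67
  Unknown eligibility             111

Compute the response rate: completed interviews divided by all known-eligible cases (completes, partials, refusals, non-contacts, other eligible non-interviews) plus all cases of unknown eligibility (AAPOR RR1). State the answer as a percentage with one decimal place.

Top = 263
Base = 263 + 39 + 85 + 67 + 12 + 111 = 577
RR1 = 263 / 577 = 0.4558

45.6%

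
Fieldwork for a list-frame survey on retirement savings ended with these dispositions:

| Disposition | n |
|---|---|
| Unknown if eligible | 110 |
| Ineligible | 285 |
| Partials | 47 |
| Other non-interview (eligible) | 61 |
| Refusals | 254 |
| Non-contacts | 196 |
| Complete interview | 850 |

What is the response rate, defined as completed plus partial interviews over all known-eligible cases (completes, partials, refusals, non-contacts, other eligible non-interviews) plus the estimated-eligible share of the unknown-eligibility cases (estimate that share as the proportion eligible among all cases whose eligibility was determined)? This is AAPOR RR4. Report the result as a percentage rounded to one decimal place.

59.8%

Numerator → 850 + 47 = 897
Known eligible → 850 + 47 + 254 + 196 + 61 = 1408
e = 1408 / (1408 + 285) = 1408 / 1693 = 0.8317
Eligible share of unknowns → 0.8317 × 110 = 91.49
Denominator → 1408 + 91.49 = 1499.49
RR4 = 897 / 1499.49 = 0.5982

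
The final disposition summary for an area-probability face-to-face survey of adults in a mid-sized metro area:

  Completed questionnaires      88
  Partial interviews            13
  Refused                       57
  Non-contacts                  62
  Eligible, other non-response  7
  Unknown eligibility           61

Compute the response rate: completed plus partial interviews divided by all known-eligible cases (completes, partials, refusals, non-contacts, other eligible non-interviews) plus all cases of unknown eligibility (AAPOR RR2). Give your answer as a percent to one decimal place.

35.1%

Top → 88 + 13 = 101
Denom → 88 + 13 + 57 + 62 + 7 + 61 = 288
RR2 = 101 / 288 = 0.3507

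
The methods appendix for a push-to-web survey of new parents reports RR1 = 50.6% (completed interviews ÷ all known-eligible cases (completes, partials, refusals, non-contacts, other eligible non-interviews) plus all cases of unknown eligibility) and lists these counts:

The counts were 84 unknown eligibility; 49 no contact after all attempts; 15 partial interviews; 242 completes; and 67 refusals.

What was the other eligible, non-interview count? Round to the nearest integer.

21

RR1 = 242 / D = 0.506
D = 242 / 0.506 = 478.3
Rest of base = 457
other eligible, non-interview = 478.3 − 457 ≈ 21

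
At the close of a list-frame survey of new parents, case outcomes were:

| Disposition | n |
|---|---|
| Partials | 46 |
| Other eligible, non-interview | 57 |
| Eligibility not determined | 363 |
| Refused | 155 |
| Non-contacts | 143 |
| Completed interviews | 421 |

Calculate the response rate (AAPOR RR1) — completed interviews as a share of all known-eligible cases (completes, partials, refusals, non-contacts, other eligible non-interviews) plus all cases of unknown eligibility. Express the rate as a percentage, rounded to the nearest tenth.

Top = 421
Base = 421 + 46 + 155 + 143 + 57 + 363 = 1185
RR1 = 421 / 1185 = 0.3553

35.5%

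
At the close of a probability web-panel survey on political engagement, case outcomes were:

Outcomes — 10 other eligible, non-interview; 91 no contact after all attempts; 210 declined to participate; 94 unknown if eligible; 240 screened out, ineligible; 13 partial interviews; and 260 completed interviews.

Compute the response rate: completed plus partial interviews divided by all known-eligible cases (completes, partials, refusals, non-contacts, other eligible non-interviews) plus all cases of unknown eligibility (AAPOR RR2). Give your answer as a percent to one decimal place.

40.3%

Numerator: 260 + 13 = 273
Denominator: 260 + 13 + 210 + 91 + 10 + 94 = 678
RR2 = 273 / 678 = 0.4027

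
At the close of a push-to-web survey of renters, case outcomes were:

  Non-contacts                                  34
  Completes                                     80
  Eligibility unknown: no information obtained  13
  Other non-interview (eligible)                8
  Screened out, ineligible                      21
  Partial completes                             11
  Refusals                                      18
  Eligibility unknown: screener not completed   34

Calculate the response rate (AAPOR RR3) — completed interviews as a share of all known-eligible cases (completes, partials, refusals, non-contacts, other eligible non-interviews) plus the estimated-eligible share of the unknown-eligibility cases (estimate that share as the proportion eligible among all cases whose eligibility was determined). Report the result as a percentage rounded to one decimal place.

41.6%

Unknown if eligible = 34 + 13 = 47
Numerator → 80
Determined eligible → 80 + 11 + 18 + 34 + 8 = 151
e = 151 / (151 + 21) = 151 / 172 = 0.8779
Eligible share of unknowns → 0.8779 × 47 = 41.26
Denominator → 151 + 41.26 = 192.26
RR3 = 80 / 192.26 = 0.4161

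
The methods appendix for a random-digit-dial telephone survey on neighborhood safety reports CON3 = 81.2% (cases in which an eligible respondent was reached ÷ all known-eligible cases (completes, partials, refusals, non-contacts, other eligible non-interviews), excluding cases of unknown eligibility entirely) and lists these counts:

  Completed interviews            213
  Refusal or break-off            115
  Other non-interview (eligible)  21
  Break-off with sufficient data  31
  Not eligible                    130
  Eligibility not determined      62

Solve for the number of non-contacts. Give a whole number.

88

Top = 213 + 31 + 115 + 21 = 380
CON3 = 380 / D = 0.812
D = 380 / 0.812 = 468.0
Other denominator terms total 380
non-contacts = 468.0 − 380 ≈ 88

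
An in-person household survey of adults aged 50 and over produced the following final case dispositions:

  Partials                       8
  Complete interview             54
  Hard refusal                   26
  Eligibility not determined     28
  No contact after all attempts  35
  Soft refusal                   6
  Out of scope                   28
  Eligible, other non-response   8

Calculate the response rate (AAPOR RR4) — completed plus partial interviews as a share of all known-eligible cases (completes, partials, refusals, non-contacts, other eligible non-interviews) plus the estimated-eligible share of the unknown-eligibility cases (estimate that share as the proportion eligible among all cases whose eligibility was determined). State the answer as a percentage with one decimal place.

Declined to participate = 26 + 6 = 32
Numerator = 54 + 8 = 62
Determined eligible = 54 + 8 + 32 + 35 + 8 = 137
e = 137 / (137 + 28) = 137 / 165 = 0.8303
e × U = 0.8303 × 28 = 23.25
Denom = 137 + 23.25 = 160.25
RR4 = 62 / 160.25 = 0.3869

38.7%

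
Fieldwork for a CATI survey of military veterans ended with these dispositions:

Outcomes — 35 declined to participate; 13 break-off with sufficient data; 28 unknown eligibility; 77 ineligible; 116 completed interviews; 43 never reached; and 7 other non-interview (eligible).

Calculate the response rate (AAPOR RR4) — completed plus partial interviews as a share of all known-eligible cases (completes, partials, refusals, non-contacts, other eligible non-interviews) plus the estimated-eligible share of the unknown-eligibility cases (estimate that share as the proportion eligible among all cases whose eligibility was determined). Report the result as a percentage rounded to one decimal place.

Top = 116 + 13 = 129
Eligible (known) = 116 + 13 + 35 + 43 + 7 = 214
e = 214 / (214 + 77) = 214 / 291 = 0.7354
Eligible share of unknowns = 0.7354 × 28 = 20.59
Denom = 214 + 20.59 = 234.59
RR4 = 129 / 234.59 = 0.5499

55.0%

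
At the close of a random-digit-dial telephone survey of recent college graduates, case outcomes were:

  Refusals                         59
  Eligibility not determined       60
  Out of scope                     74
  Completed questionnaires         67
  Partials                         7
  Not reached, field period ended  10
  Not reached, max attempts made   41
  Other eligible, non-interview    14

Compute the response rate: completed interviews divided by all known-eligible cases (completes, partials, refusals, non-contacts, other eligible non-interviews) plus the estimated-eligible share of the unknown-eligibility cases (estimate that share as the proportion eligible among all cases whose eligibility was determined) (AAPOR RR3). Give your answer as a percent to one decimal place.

27.7%

No contact after all attempts = 10 + 41 = 51
Numerator → 67
Eligible (known) → 67 + 7 + 59 + 51 + 14 = 198
e = 198 / (198 + 74) = 198 / 272 = 0.7279
e × U → 0.7279 × 60 = 43.67
Base → 198 + 43.67 = 241.67
RR3 = 67 / 241.67 = 0.2772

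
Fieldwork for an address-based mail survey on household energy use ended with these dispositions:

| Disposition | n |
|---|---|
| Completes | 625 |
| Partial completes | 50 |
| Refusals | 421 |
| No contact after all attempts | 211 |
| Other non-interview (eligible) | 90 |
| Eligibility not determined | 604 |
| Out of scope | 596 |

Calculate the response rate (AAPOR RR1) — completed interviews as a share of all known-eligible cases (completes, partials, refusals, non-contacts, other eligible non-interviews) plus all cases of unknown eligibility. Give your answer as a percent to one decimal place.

31.2%

Top → 625
Denom → 625 + 50 + 421 + 211 + 90 + 604 = 2001
RR1 = 625 / 2001 = 0.3123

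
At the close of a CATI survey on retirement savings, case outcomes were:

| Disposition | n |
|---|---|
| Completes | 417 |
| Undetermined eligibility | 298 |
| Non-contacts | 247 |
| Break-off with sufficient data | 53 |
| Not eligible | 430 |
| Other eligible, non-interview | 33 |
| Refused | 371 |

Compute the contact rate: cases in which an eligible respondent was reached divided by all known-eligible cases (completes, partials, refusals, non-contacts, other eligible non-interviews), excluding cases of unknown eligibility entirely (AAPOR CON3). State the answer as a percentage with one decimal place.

Numerator → 417 + 53 + 371 + 33 = 874
Denominator → 417 + 53 + 371 + 247 + 33 = 1121
CON3 = 874 / 1121 = 0.7797

78.0%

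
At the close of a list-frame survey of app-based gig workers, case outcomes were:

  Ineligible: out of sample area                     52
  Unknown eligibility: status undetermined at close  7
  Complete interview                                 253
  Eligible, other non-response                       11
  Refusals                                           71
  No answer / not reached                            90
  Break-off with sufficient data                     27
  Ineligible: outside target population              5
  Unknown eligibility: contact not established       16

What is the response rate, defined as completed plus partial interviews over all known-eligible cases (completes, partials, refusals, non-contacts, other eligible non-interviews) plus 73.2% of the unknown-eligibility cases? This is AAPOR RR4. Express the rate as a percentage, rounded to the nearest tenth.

Eligibility not determined = 16 + 7 = 23
Screened out, ineligible = 5 + 52 = 57
Top → 253 + 27 = 280
Eligible (known) → 253 + 27 + 71 + 90 + 11 = 452
e × U → 0.7320 × 23 = 16.84
Denom → 452 + 16.84 = 468.84
RR4 = 280 / 468.84 = 0.5972

59.7%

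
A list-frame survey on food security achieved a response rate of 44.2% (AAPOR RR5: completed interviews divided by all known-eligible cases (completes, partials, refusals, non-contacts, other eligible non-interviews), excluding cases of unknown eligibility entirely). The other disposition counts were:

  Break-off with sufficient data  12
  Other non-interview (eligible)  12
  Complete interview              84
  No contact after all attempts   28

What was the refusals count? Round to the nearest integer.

54

RR5 = 84 / D = 0.442
D = 84 / 0.442 = 190.0
Remaining denominator categories sum to 136
refusals = 190.0 − 136 ≈ 54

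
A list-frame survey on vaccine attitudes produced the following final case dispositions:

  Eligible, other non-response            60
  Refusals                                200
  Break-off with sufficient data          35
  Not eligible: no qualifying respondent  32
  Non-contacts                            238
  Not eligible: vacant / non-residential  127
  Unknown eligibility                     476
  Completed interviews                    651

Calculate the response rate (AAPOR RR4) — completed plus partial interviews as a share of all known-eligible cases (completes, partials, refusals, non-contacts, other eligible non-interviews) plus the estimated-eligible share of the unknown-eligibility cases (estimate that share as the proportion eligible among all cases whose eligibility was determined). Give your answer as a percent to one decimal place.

42.8%

Not eligible = 32 + 127 = 159
Top = 651 + 35 = 686
Eligible (known) = 651 + 35 + 200 + 238 + 60 = 1184
e = 1184 / (1184 + 159) = 1184 / 1343 = 0.8816
Estimated eligible among unknowns = 0.8816 × 476 = 419.64
Base = 1184 + 419.64 = 1603.64
RR4 = 686 / 1603.64 = 0.4278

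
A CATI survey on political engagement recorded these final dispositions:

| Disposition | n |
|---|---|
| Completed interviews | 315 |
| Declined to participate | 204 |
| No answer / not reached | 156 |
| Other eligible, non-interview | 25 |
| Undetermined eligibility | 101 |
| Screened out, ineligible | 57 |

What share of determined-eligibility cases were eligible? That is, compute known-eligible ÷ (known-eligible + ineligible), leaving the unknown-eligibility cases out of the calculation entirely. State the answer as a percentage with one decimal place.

92.5%

Determined eligible: 315 + 204 + 156 + 25 = 700
e = 700 / (700 + 57) = 700 / 757 = 0.9247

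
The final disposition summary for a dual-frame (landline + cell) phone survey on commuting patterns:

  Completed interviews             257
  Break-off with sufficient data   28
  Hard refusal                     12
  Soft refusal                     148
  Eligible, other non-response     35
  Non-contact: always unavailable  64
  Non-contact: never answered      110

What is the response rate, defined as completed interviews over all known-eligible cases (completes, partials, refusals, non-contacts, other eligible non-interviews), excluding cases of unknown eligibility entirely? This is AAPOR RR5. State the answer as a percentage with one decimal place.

Refused = 12 + 148 = 160
Non-contacts = 110 + 64 = 174
Num → 257
Denom → 257 + 28 + 160 + 174 + 35 = 654
RR5 = 257 / 654 = 0.3930

39.3%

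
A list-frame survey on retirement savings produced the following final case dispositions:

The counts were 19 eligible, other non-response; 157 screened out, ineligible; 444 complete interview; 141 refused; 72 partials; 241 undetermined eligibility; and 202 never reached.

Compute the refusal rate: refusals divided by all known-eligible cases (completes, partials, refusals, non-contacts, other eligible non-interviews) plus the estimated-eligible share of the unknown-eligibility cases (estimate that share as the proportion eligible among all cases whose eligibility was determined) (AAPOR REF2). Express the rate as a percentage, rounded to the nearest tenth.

Top → 141
Eligible (known) → 444 + 72 + 141 + 202 + 19 = 878
e = 878 / (878 + 157) = 878 / 1035 = 0.8483
Estimated eligible among unknowns → 0.8483 × 241 = 204.44
Denominator → 878 + 204.44 = 1082.44
REF2 = 141 / 1082.44 = 0.1303

13.0%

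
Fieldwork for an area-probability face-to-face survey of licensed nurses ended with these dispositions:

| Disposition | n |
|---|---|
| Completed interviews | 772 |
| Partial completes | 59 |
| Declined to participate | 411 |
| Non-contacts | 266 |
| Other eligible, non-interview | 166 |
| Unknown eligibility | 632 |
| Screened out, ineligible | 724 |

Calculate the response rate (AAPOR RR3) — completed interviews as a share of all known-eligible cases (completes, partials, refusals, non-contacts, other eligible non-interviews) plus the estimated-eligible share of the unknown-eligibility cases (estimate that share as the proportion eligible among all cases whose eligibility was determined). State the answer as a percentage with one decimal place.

36.5%

Num = 772
Eligible (known) = 772 + 59 + 411 + 266 + 166 = 1674
e = 1674 / (1674 + 724) = 1674 / 2398 = 0.6981
e × U = 0.6981 × 632 = 441.20
Denom = 1674 + 441.20 = 2115.20
RR3 = 772 / 2115.20 = 0.3650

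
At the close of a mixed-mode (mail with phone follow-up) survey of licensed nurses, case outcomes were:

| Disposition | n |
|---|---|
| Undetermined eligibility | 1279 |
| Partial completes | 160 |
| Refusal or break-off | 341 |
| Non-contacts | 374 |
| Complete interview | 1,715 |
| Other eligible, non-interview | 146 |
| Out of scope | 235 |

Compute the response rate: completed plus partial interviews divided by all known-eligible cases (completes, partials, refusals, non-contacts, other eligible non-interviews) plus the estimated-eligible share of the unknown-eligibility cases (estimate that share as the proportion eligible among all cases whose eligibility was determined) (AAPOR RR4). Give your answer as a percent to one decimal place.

Top: 1715 + 160 = 1875
Determined eligible: 1715 + 160 + 341 + 374 + 146 = 2736
e = 2736 / (2736 + 235) = 2736 / 2971 = 0.9209
Estimated eligible among unknowns: 0.9209 × 1279 = 1177.83
Denom: 2736 + 1177.83 = 3913.83
RR4 = 1875 / 3913.83 = 0.4791

47.9%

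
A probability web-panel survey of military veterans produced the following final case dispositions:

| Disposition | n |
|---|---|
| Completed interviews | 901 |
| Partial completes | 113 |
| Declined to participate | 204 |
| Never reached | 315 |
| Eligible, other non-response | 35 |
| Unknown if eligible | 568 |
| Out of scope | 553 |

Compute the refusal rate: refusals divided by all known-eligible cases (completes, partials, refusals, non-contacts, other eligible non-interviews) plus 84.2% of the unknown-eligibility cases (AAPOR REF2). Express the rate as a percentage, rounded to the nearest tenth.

Top → 204
Determined eligible → 901 + 113 + 204 + 315 + 35 = 1568
Estimated eligible among unknowns → 0.8420 × 568 = 478.26
Denom → 1568 + 478.26 = 2046.26
REF2 = 204 / 2046.26 = 0.0997

10.0%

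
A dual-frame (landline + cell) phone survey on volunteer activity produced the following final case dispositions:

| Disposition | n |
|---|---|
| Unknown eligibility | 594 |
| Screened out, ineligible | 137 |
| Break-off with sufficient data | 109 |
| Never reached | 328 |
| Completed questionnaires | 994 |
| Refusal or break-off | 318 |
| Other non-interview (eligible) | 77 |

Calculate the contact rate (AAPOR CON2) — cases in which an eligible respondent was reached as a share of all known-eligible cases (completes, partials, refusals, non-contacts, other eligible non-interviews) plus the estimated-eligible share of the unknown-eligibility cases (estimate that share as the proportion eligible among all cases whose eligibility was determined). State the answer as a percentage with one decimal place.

63.0%

Numerator: 994 + 109 + 318 + 77 = 1498
Eligible (known): 994 + 109 + 318 + 328 + 77 = 1826
e = 1826 / (1826 + 137) = 1826 / 1963 = 0.9302
Estimated eligible among unknowns: 0.9302 × 594 = 552.54
Denom: 1826 + 552.54 = 2378.54
CON2 = 1498 / 2378.54 = 0.6298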